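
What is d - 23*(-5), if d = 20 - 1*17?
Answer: 118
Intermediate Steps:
d = 3 (d = 20 - 17 = 3)
d - 23*(-5) = 3 - 23*(-5) = 3 + 115 = 118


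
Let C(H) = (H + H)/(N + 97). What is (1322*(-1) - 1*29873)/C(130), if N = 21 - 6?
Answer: -174692/13 ≈ -13438.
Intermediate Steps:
N = 15
C(H) = H/56 (C(H) = (H + H)/(15 + 97) = (2*H)/112 = (2*H)*(1/112) = H/56)
(1322*(-1) - 1*29873)/C(130) = (1322*(-1) - 1*29873)/(((1/56)*130)) = (-1322 - 29873)/(65/28) = -31195*28/65 = -174692/13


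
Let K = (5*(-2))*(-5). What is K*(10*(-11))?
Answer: -5500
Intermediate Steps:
K = 50 (K = -10*(-5) = 50)
K*(10*(-11)) = 50*(10*(-11)) = 50*(-110) = -5500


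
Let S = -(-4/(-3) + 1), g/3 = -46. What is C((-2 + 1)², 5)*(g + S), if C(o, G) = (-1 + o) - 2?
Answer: 842/3 ≈ 280.67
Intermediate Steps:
g = -138 (g = 3*(-46) = -138)
C(o, G) = -3 + o
S = -7/3 (S = -(-4*(-⅓) + 1) = -(4/3 + 1) = -1*7/3 = -7/3 ≈ -2.3333)
C((-2 + 1)², 5)*(g + S) = (-3 + (-2 + 1)²)*(-138 - 7/3) = (-3 + (-1)²)*(-421/3) = (-3 + 1)*(-421/3) = -2*(-421/3) = 842/3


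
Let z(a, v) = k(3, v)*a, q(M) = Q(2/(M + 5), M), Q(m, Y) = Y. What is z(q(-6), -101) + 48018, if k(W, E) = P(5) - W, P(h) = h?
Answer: 48006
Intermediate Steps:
q(M) = M
k(W, E) = 5 - W
z(a, v) = 2*a (z(a, v) = (5 - 1*3)*a = (5 - 3)*a = 2*a)
z(q(-6), -101) + 48018 = 2*(-6) + 48018 = -12 + 48018 = 48006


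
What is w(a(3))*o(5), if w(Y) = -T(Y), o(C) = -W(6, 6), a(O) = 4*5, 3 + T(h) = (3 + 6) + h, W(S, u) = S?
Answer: 156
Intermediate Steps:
T(h) = 6 + h (T(h) = -3 + ((3 + 6) + h) = -3 + (9 + h) = 6 + h)
a(O) = 20
o(C) = -6 (o(C) = -1*6 = -6)
w(Y) = -6 - Y (w(Y) = -(6 + Y) = -6 - Y)
w(a(3))*o(5) = (-6 - 1*20)*(-6) = (-6 - 20)*(-6) = -26*(-6) = 156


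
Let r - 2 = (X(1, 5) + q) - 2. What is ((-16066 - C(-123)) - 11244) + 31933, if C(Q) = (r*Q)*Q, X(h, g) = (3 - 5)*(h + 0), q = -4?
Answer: 95397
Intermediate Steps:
X(h, g) = -2*h
r = -6 (r = 2 + ((-2*1 - 4) - 2) = 2 + ((-2 - 4) - 2) = 2 + (-6 - 2) = 2 - 8 = -6)
C(Q) = -6*Q² (C(Q) = (-6*Q)*Q = -6*Q²)
((-16066 - C(-123)) - 11244) + 31933 = ((-16066 - (-6)*(-123)²) - 11244) + 31933 = ((-16066 - (-6)*15129) - 11244) + 31933 = ((-16066 - 1*(-90774)) - 11244) + 31933 = ((-16066 + 90774) - 11244) + 31933 = (74708 - 11244) + 31933 = 63464 + 31933 = 95397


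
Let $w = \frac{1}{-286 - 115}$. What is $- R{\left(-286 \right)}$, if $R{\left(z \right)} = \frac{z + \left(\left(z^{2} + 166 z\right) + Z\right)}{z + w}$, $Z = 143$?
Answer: $\frac{13704977}{114687} \approx 119.5$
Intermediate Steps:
$w = - \frac{1}{401}$ ($w = \frac{1}{-401} = - \frac{1}{401} \approx -0.0024938$)
$R{\left(z \right)} = \frac{143 + z^{2} + 167 z}{- \frac{1}{401} + z}$ ($R{\left(z \right)} = \frac{z + \left(\left(z^{2} + 166 z\right) + 143\right)}{z - \frac{1}{401}} = \frac{z + \left(143 + z^{2} + 166 z\right)}{- \frac{1}{401} + z} = \frac{143 + z^{2} + 167 z}{- \frac{1}{401} + z}$)
$- R{\left(-286 \right)} = - \frac{401 \left(143 + \left(-286\right)^{2} + 167 \left(-286\right)\right)}{-1 + 401 \left(-286\right)} = - \frac{401 \left(143 + 81796 - 47762\right)}{-1 - 114686} = - \frac{401 \cdot 34177}{-114687} = - \frac{401 \left(-1\right) 34177}{114687} = \left(-1\right) \left(- \frac{13704977}{114687}\right) = \frac{13704977}{114687}$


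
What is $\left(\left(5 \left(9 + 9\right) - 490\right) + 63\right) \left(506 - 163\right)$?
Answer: $-115591$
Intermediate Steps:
$\left(\left(5 \left(9 + 9\right) - 490\right) + 63\right) \left(506 - 163\right) = \left(\left(5 \cdot 18 - 490\right) + 63\right) 343 = \left(\left(90 - 490\right) + 63\right) 343 = \left(-400 + 63\right) 343 = \left(-337\right) 343 = -115591$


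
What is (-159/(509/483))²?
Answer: 5897779209/259081 ≈ 22764.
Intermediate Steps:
(-159/(509/483))² = (-159/(509*(1/483)))² = (-159/509/483)² = (-159*483/509)² = (-76797/509)² = 5897779209/259081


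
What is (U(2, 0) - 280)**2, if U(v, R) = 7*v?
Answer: 70756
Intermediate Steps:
(U(2, 0) - 280)**2 = (7*2 - 280)**2 = (14 - 280)**2 = (-266)**2 = 70756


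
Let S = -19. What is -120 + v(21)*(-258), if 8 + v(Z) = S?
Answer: 6846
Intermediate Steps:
v(Z) = -27 (v(Z) = -8 - 19 = -27)
-120 + v(21)*(-258) = -120 - 27*(-258) = -120 + 6966 = 6846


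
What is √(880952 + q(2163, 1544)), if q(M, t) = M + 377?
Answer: 2*√220873 ≈ 939.94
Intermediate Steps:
q(M, t) = 377 + M
√(880952 + q(2163, 1544)) = √(880952 + (377 + 2163)) = √(880952 + 2540) = √883492 = 2*√220873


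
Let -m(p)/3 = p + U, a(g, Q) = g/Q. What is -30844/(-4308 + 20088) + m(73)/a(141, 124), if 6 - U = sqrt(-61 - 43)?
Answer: -39007637/185415 + 248*I*sqrt(26)/47 ≈ -210.38 + 26.905*I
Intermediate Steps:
U = 6 - 2*I*sqrt(26) (U = 6 - sqrt(-61 - 43) = 6 - sqrt(-104) = 6 - 2*I*sqrt(26) ≈ 6.0 - 10.198*I)
m(p) = -18 - 3*p + 6*I*sqrt(26) (m(p) = -3*(p + (6 - 2*I*sqrt(26))) = -3*(6 + p - 2*I*sqrt(26)) = -18 - 3*p + 6*I*sqrt(26))
-30844/(-4308 + 20088) + m(73)/a(141, 124) = -30844/(-4308 + 20088) + (-18 - 3*73 + 6*I*sqrt(26))/((141/124)) = -30844/15780 + (-18 - 219 + 6*I*sqrt(26))/((141*(1/124))) = -30844*1/15780 + (-237 + 6*I*sqrt(26))/(141/124) = -7711/3945 + (-237 + 6*I*sqrt(26))*(124/141) = -7711/3945 + (-9796/47 + 248*I*sqrt(26)/47) = -39007637/185415 + 248*I*sqrt(26)/47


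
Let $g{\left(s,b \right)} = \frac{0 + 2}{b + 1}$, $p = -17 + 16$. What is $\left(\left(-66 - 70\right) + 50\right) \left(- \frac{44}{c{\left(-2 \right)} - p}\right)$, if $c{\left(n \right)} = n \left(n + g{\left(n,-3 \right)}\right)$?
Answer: $\frac{3784}{7} \approx 540.57$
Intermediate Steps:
$p = -1$
$g{\left(s,b \right)} = \frac{2}{1 + b}$
$c{\left(n \right)} = n \left(-1 + n\right)$ ($c{\left(n \right)} = n \left(n + \frac{2}{1 - 3}\right) = n \left(n + \frac{2}{-2}\right) = n \left(n + 2 \left(- \frac{1}{2}\right)\right) = n \left(n - 1\right) = n \left(-1 + n\right)$)
$\left(\left(-66 - 70\right) + 50\right) \left(- \frac{44}{c{\left(-2 \right)} - p}\right) = \left(\left(-66 - 70\right) + 50\right) \left(- \frac{44}{- 2 \left(-1 - 2\right) - -1}\right) = \left(\left(-66 - 70\right) + 50\right) \left(- \frac{44}{\left(-2\right) \left(-3\right) + 1}\right) = \left(-136 + 50\right) \left(- \frac{44}{6 + 1}\right) = - 86 \left(- \frac{44}{7}\right) = - 86 \left(\left(-44\right) \frac{1}{7}\right) = \left(-86\right) \left(- \frac{44}{7}\right) = \frac{3784}{7}$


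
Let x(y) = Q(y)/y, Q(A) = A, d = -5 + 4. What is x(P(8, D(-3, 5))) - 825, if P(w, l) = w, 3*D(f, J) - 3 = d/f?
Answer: -824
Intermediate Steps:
d = -1
D(f, J) = 1 - 1/(3*f) (D(f, J) = 1 + (-1/f)/3 = 1 - 1/(3*f))
x(y) = 1 (x(y) = y/y = 1)
x(P(8, D(-3, 5))) - 825 = 1 - 825 = -824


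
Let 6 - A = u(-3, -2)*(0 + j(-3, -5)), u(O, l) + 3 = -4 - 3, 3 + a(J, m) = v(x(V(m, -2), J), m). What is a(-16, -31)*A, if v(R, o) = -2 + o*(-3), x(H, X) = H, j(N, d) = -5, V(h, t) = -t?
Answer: -3872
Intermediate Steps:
v(R, o) = -2 - 3*o
a(J, m) = -5 - 3*m (a(J, m) = -3 + (-2 - 3*m) = -5 - 3*m)
u(O, l) = -10 (u(O, l) = -3 + (-4 - 3) = -3 - 7 = -10)
A = -44 (A = 6 - (-10)*(0 - 5) = 6 - (-10)*(-5) = 6 - 1*50 = 6 - 50 = -44)
a(-16, -31)*A = (-5 - 3*(-31))*(-44) = (-5 + 93)*(-44) = 88*(-44) = -3872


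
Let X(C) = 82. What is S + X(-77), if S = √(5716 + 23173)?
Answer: 82 + √28889 ≈ 251.97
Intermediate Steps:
S = √28889 ≈ 169.97
S + X(-77) = √28889 + 82 = 82 + √28889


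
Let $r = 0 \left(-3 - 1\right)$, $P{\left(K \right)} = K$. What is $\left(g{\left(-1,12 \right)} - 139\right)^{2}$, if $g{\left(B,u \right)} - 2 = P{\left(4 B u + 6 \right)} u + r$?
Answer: $410881$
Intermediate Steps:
$r = 0$ ($r = 0 \left(-4\right) = 0$)
$g{\left(B,u \right)} = 2 + u \left(6 + 4 B u\right)$ ($g{\left(B,u \right)} = 2 + \left(\left(4 B u + 6\right) u + 0\right) = 2 + \left(\left(6 + 4 B u\right) u + 0\right) = 2 + \left(u \left(6 + 4 B u\right) + 0\right) = 2 + u \left(6 + 4 B u\right)$)
$\left(g{\left(-1,12 \right)} - 139\right)^{2} = \left(\left(2 + 2 \cdot 12 \left(3 + 2 \left(-1\right) 12\right)\right) - 139\right)^{2} = \left(\left(2 + 2 \cdot 12 \left(3 - 24\right)\right) - 139\right)^{2} = \left(\left(2 + 2 \cdot 12 \left(-21\right)\right) - 139\right)^{2} = \left(\left(2 - 504\right) - 139\right)^{2} = \left(-502 - 139\right)^{2} = \left(-641\right)^{2} = 410881$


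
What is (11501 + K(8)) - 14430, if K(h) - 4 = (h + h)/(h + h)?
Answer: -2924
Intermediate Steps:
K(h) = 5 (K(h) = 4 + (h + h)/(h + h) = 4 + (2*h)/((2*h)) = 4 + (2*h)*(1/(2*h)) = 4 + 1 = 5)
(11501 + K(8)) - 14430 = (11501 + 5) - 14430 = 11506 - 14430 = -2924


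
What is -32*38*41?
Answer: -49856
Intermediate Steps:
-32*38*41 = -1216*41 = -49856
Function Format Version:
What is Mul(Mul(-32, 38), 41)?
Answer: -49856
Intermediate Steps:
Mul(Mul(-32, 38), 41) = Mul(-1216, 41) = -49856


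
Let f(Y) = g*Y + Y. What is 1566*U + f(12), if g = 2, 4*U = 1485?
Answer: 1162827/2 ≈ 5.8141e+5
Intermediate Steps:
U = 1485/4 (U = (¼)*1485 = 1485/4 ≈ 371.25)
f(Y) = 3*Y (f(Y) = 2*Y + Y = 3*Y)
1566*U + f(12) = 1566*(1485/4) + 3*12 = 1162755/2 + 36 = 1162827/2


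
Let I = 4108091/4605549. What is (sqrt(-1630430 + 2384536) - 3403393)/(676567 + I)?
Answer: -1205730248289/239689736798 + 354273*sqrt(754106)/239689736798 ≈ -5.0291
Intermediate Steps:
I = 316007/354273 (I = 4108091*(1/4605549) = 316007/354273 ≈ 0.89199)
(sqrt(-1630430 + 2384536) - 3403393)/(676567 + I) = (sqrt(-1630430 + 2384536) - 3403393)/(676567 + 316007/354273) = (sqrt(754106) - 3403393)/(239689736798/354273) = (-3403393 + sqrt(754106))*(354273/239689736798) = -1205730248289/239689736798 + 354273*sqrt(754106)/239689736798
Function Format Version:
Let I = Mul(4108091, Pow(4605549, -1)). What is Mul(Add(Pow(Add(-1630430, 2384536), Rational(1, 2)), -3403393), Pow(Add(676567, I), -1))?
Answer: Add(Rational(-1205730248289, 239689736798), Mul(Rational(354273, 239689736798), Pow(754106, Rational(1, 2)))) ≈ -5.0291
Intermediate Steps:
I = Rational(316007, 354273) (I = Mul(4108091, Rational(1, 4605549)) = Rational(316007, 354273) ≈ 0.89199)
Mul(Add(Pow(Add(-1630430, 2384536), Rational(1, 2)), -3403393), Pow(Add(676567, I), -1)) = Mul(Add(Pow(Add(-1630430, 2384536), Rational(1, 2)), -3403393), Pow(Add(676567, Rational(316007, 354273)), -1)) = Mul(Add(Pow(754106, Rational(1, 2)), -3403393), Pow(Rational(239689736798, 354273), -1)) = Mul(Add(-3403393, Pow(754106, Rational(1, 2))), Rational(354273, 239689736798)) = Add(Rational(-1205730248289, 239689736798), Mul(Rational(354273, 239689736798), Pow(754106, Rational(1, 2))))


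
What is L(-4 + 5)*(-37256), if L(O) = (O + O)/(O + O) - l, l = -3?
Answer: -149024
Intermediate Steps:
L(O) = 4 (L(O) = (O + O)/(O + O) - 1*(-3) = (2*O)/((2*O)) + 3 = (2*O)*(1/(2*O)) + 3 = 1 + 3 = 4)
L(-4 + 5)*(-37256) = 4*(-37256) = -149024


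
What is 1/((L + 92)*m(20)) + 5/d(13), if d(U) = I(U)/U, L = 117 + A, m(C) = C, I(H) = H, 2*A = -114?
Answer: 15201/3040 ≈ 5.0003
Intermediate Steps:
A = -57 (A = (1/2)*(-114) = -57)
L = 60 (L = 117 - 57 = 60)
d(U) = 1 (d(U) = U/U = 1)
1/((L + 92)*m(20)) + 5/d(13) = 1/((60 + 92)*20) + 5/1 = (1/20)/152 + 5*1 = (1/152)*(1/20) + 5 = 1/3040 + 5 = 15201/3040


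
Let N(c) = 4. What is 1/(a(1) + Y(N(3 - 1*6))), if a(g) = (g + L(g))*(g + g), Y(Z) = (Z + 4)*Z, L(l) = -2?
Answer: 1/30 ≈ 0.033333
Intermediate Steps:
Y(Z) = Z*(4 + Z) (Y(Z) = (4 + Z)*Z = Z*(4 + Z))
a(g) = 2*g*(-2 + g) (a(g) = (g - 2)*(g + g) = (-2 + g)*(2*g) = 2*g*(-2 + g))
1/(a(1) + Y(N(3 - 1*6))) = 1/(2*1*(-2 + 1) + 4*(4 + 4)) = 1/(2*1*(-1) + 4*8) = 1/(-2 + 32) = 1/30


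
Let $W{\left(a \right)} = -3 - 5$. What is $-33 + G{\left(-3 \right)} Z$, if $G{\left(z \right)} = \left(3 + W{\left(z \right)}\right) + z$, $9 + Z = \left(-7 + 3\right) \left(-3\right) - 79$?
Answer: $575$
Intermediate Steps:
$Z = -76$ ($Z = -9 - \left(79 - \left(-7 + 3\right) \left(-3\right)\right) = -9 - 67 = -76$)
$W{\left(a \right)} = -8$ ($W{\left(a \right)} = -3 - 5 = -8$)
$G{\left(z \right)} = -5 + z$ ($G{\left(z \right)} = \left(3 - 8\right) + z = -5 + z$)
$-33 + G{\left(-3 \right)} Z = -33 + \left(-5 - 3\right) \left(-76\right) = -33 - -608 = -33 + 608 = 575$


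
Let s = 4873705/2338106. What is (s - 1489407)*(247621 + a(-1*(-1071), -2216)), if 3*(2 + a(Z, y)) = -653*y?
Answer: -7626095760342933485/7014318 ≈ -1.0872e+12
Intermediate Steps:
a(Z, y) = -2 - 653*y/3 (a(Z, y) = -2 + (-653*y)/3 = -2 - 653*y/3)
s = 4873705/2338106 (s = 4873705*(1/2338106) = 4873705/2338106 ≈ 2.0845)
(s - 1489407)*(247621 + a(-1*(-1071), -2216)) = (4873705/2338106 - 1489407)*(247621 + (-2 - 653/3*(-2216))) = -3482386569437*(247621 + (-2 + 1447048/3))/2338106 = -3482386569437*(247621 + 1447042/3)/2338106 = -3482386569437/2338106*2189905/3 = -7626095760342933485/7014318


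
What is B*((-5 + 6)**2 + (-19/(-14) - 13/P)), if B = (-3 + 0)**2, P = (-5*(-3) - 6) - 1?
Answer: 369/56 ≈ 6.5893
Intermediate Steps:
P = 8 (P = (15 - 6) - 1 = 9 - 1 = 8)
B = 9 (B = (-3)**2 = 9)
B*((-5 + 6)**2 + (-19/(-14) - 13/P)) = 9*((-5 + 6)**2 + (-19/(-14) - 13/8)) = 9*(1**2 + (-19*(-1/14) - 13*1/8)) = 9*(1 + (19/14 - 13/8)) = 9*(1 - 15/56) = 9*(41/56) = 369/56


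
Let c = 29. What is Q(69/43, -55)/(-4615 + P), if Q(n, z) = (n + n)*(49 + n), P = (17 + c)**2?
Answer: -5888/90601 ≈ -0.064988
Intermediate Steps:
P = 2116 (P = (17 + 29)**2 = 46**2 = 2116)
Q(n, z) = 2*n*(49 + n) (Q(n, z) = (2*n)*(49 + n) = 2*n*(49 + n))
Q(69/43, -55)/(-4615 + P) = (2*(69/43)*(49 + 69/43))/(-4615 + 2116) = (2*(69*(1/43))*(49 + 69*(1/43)))/(-2499) = (2*(69/43)*(49 + 69/43))*(-1/2499) = (2*(69/43)*(2176/43))*(-1/2499) = (300288/1849)*(-1/2499) = -5888/90601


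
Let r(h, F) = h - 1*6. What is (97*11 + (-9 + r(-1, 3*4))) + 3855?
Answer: 4906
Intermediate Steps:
r(h, F) = -6 + h (r(h, F) = h - 6 = -6 + h)
(97*11 + (-9 + r(-1, 3*4))) + 3855 = (97*11 + (-9 + (-6 - 1))) + 3855 = (1067 + (-9 - 7)) + 3855 = (1067 - 16) + 3855 = 1051 + 3855 = 4906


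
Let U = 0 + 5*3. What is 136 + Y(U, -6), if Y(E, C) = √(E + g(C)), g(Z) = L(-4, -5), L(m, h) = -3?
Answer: 136 + 2*√3 ≈ 139.46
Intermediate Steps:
g(Z) = -3
U = 15 (U = 0 + 15 = 15)
Y(E, C) = √(-3 + E) (Y(E, C) = √(E - 3) = √(-3 + E))
136 + Y(U, -6) = 136 + √(-3 + 15) = 136 + √12 = 136 + 2*√3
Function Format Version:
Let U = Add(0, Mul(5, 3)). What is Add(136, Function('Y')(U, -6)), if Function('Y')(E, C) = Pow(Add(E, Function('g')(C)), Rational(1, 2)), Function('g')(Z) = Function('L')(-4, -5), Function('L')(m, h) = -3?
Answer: Add(136, Mul(2, Pow(3, Rational(1, 2)))) ≈ 139.46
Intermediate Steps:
Function('g')(Z) = -3
U = 15 (U = Add(0, 15) = 15)
Function('Y')(E, C) = Pow(Add(-3, E), Rational(1, 2)) (Function('Y')(E, C) = Pow(Add(E, -3), Rational(1, 2)) = Pow(Add(-3, E), Rational(1, 2)))
Add(136, Function('Y')(U, -6)) = Add(136, Pow(Add(-3, 15), Rational(1, 2))) = Add(136, Pow(12, Rational(1, 2))) = Add(136, Mul(2, Pow(3, Rational(1, 2))))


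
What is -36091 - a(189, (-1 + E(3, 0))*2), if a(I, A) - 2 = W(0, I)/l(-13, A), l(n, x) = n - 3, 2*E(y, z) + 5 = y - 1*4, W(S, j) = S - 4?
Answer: -144373/4 ≈ -36093.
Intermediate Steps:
W(S, j) = -4 + S
E(y, z) = -9/2 + y/2 (E(y, z) = -5/2 + (y - 1*4)/2 = -5/2 + (y - 4)/2 = -5/2 + (-4 + y)/2 = -5/2 + (-2 + y/2) = -9/2 + y/2)
l(n, x) = -3 + n
a(I, A) = 9/4 (a(I, A) = 2 + (-4 + 0)/(-3 - 13) = 2 - 4/(-16) = 2 - 4*(-1/16) = 2 + ¼ = 9/4)
-36091 - a(189, (-1 + E(3, 0))*2) = -36091 - 1*9/4 = -36091 - 9/4 = -144373/4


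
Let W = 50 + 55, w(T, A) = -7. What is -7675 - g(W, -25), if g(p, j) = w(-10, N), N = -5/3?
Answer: -7668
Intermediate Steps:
N = -5/3 (N = -5*⅓ = -5/3 ≈ -1.6667)
W = 105
g(p, j) = -7
-7675 - g(W, -25) = -7675 - 1*(-7) = -7675 + 7 = -7668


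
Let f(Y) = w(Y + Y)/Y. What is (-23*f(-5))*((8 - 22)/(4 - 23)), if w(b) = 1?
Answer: 322/95 ≈ 3.3895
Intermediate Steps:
f(Y) = 1/Y
(-23*f(-5))*((8 - 22)/(4 - 23)) = (-23/(-5))*((8 - 22)/(4 - 23)) = (-23*(-⅕))*(-14/(-19)) = 23*(-14*(-1/19))/5 = (23/5)*(14/19) = 322/95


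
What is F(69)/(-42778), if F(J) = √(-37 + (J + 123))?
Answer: -√155/42778 ≈ -0.00029104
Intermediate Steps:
F(J) = √(86 + J) (F(J) = √(-37 + (123 + J)) = √(86 + J))
F(69)/(-42778) = √(86 + 69)/(-42778) = √155*(-1/42778) = -√155/42778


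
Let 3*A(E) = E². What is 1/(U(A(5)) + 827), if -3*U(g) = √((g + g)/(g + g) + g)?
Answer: 22329/18466055 + 6*√21/18466055 ≈ 0.0012107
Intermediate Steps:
A(E) = E²/3
U(g) = -√(1 + g)/3 (U(g) = -√((g + g)/(g + g) + g)/3 = -√((2*g)/((2*g)) + g)/3 = -√((2*g)*(1/(2*g)) + g)/3 = -√(1 + g)/3)
1/(U(A(5)) + 827) = 1/(-√(1 + (⅓)*5²)/3 + 827) = 1/(-√(1 + (⅓)*25)/3 + 827) = 1/(-√(1 + 25/3)/3 + 827) = 1/(-2*√21/9 + 827) = 1/(827 - 2*√21/9)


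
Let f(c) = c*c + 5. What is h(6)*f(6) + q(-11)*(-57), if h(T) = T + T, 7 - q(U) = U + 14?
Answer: 264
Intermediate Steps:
q(U) = -7 - U (q(U) = 7 - (U + 14) = 7 - (14 + U) = 7 + (-14 - U) = -7 - U)
h(T) = 2*T
f(c) = 5 + c² (f(c) = c² + 5 = 5 + c²)
h(6)*f(6) + q(-11)*(-57) = (2*6)*(5 + 6²) + (-7 - 1*(-11))*(-57) = 12*(5 + 36) + (-7 + 11)*(-57) = 12*41 + 4*(-57) = 492 - 228 = 264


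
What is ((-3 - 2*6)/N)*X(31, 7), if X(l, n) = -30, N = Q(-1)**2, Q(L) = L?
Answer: 450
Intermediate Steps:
N = 1 (N = (-1)**2 = 1)
((-3 - 2*6)/N)*X(31, 7) = ((-3 - 2*6)/1)*(-30) = ((-3 - 12)*1)*(-30) = -15*1*(-30) = -15*(-30) = 450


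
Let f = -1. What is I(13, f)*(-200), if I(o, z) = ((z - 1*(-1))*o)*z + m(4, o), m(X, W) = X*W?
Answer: -10400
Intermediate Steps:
m(X, W) = W*X
I(o, z) = 4*o + o*z*(1 + z) (I(o, z) = ((z - 1*(-1))*o)*z + o*4 = ((z + 1)*o)*z + 4*o = ((1 + z)*o)*z + 4*o = (o*(1 + z))*z + 4*o = o*z*(1 + z) + 4*o = 4*o + o*z*(1 + z))
I(13, f)*(-200) = (13*(4 - 1 + (-1)**2))*(-200) = (13*(4 - 1 + 1))*(-200) = (13*4)*(-200) = 52*(-200) = -10400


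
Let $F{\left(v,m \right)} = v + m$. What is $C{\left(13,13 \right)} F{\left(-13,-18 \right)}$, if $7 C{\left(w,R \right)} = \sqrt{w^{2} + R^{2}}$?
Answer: $- \frac{403 \sqrt{2}}{7} \approx -81.418$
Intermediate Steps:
$C{\left(w,R \right)} = \frac{\sqrt{R^{2} + w^{2}}}{7}$ ($C{\left(w,R \right)} = \frac{\sqrt{w^{2} + R^{2}}}{7} = \frac{\sqrt{R^{2} + w^{2}}}{7}$)
$F{\left(v,m \right)} = m + v$
$C{\left(13,13 \right)} F{\left(-13,-18 \right)} = \frac{\sqrt{13^{2} + 13^{2}}}{7} \left(-18 - 13\right) = \frac{\sqrt{169 + 169}}{7} \left(-31\right) = \frac{\sqrt{338}}{7} \left(-31\right) = \frac{13 \sqrt{2}}{7} \left(-31\right) = - \frac{403 \sqrt{2}}{7}$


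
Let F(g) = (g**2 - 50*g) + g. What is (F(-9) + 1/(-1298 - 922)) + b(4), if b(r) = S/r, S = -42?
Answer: 1135529/2220 ≈ 511.50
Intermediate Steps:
F(g) = g**2 - 49*g
b(r) = -42/r
(F(-9) + 1/(-1298 - 922)) + b(4) = (-9*(-49 - 9) + 1/(-1298 - 922)) - 42/4 = (-9*(-58) + 1/(-2220)) - 42*1/4 = (522 - 1/2220) - 21/2 = 1158839/2220 - 21/2 = 1135529/2220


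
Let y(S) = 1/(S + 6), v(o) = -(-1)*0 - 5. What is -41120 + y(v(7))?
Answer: -41119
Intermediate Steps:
v(o) = -5 (v(o) = -1*0 - 5 = 0 - 5 = -5)
y(S) = 1/(6 + S)
-41120 + y(v(7)) = -41120 + 1/(6 - 5) = -41120 + 1/1 = -41120 + 1 = -41119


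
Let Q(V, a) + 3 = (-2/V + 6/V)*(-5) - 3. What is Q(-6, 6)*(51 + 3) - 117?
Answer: -261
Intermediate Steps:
Q(V, a) = -6 - 20/V (Q(V, a) = -3 + ((-2/V + 6/V)*(-5) - 3) = -3 + ((4/V)*(-5) - 3) = -3 + (-20/V - 3) = -3 + (-3 - 20/V) = -6 - 20/V)
Q(-6, 6)*(51 + 3) - 117 = (-6 - 20/(-6))*(51 + 3) - 117 = (-6 - 20*(-⅙))*54 - 117 = (-6 + 10/3)*54 - 117 = -8/3*54 - 117 = -144 - 117 = -261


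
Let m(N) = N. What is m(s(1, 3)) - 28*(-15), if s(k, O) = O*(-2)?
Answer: 414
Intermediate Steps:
s(k, O) = -2*O
m(s(1, 3)) - 28*(-15) = -2*3 - 28*(-15) = -6 + 420 = 414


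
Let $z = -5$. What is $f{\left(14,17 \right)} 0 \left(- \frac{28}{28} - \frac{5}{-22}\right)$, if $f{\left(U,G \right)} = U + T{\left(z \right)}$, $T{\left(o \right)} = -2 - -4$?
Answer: $0$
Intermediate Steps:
$T{\left(o \right)} = 2$ ($T{\left(o \right)} = -2 + 4 = 2$)
$f{\left(U,G \right)} = 2 + U$ ($f{\left(U,G \right)} = U + 2 = 2 + U$)
$f{\left(14,17 \right)} 0 \left(- \frac{28}{28} - \frac{5}{-22}\right) = \left(2 + 14\right) 0 \left(- \frac{28}{28} - \frac{5}{-22}\right) = 16 \cdot 0 \left(\left(-28\right) \frac{1}{28} - - \frac{5}{22}\right) = 16 \cdot 0 \left(-1 + \frac{5}{22}\right) = 16 \cdot 0 \left(- \frac{17}{22}\right) = 16 \cdot 0 = 0$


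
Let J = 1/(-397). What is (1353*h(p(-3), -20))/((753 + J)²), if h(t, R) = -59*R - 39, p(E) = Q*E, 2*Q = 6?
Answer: 243312518757/89365123600 ≈ 2.7227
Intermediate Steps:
Q = 3 (Q = (½)*6 = 3)
p(E) = 3*E
h(t, R) = -39 - 59*R
J = -1/397 ≈ -0.0025189
(1353*h(p(-3), -20))/((753 + J)²) = (1353*(-39 - 59*(-20)))/((753 - 1/397)²) = (1353*(-39 + 1180))/((298940/397)²) = (1353*1141)/(89365123600/157609) = 1543773*(157609/89365123600) = 243312518757/89365123600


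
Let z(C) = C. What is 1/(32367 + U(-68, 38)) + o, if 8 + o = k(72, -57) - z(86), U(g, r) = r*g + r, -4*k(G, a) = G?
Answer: -3339951/29821 ≈ -112.00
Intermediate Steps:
k(G, a) = -G/4
U(g, r) = r + g*r (U(g, r) = g*r + r = r + g*r)
o = -112 (o = -8 + (-¼*72 - 1*86) = -8 + (-18 - 86) = -8 - 104 = -112)
1/(32367 + U(-68, 38)) + o = 1/(32367 + 38*(1 - 68)) - 112 = 1/(32367 + 38*(-67)) - 112 = 1/(32367 - 2546) - 112 = 1/29821 - 112 = -3339951/29821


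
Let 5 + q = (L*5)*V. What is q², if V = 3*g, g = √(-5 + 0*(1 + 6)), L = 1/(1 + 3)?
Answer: -725/16 - 75*I*√5/2 ≈ -45.313 - 83.853*I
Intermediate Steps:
L = ¼ (L = 1/4 = ¼ ≈ 0.25000)
g = I*√5 (g = √(-5 + 0*7) = √(-5 + 0) = √(-5) = I*√5 ≈ 2.2361*I)
V = 3*I*√5 (V = 3*(I*√5) = 3*I*√5 ≈ 6.7082*I)
q = -5 + 15*I*√5/4 (q = -5 + ((¼)*5)*(3*I*√5) = -5 + 5*(3*I*√5)/4 = -5 + 15*I*√5/4 ≈ -5.0 + 8.3853*I)
q² = (-5 + 15*I*√5/4)²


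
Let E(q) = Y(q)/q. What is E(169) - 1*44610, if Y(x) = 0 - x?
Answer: -44611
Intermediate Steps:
Y(x) = -x
E(q) = -1 (E(q) = (-q)/q = -1)
E(169) - 1*44610 = -1 - 1*44610 = -1 - 44610 = -44611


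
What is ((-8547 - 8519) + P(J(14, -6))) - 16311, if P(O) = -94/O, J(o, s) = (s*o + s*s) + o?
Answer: -567362/17 ≈ -33374.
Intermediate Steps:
J(o, s) = o + s² + o*s (J(o, s) = (o*s + s²) + o = (s² + o*s) + o = o + s² + o*s)
((-8547 - 8519) + P(J(14, -6))) - 16311 = ((-8547 - 8519) - 94/(14 + (-6)² + 14*(-6))) - 16311 = (-17066 - 94/(14 + 36 - 84)) - 16311 = (-17066 - 94/(-34)) - 16311 = (-17066 - 94*(-1/34)) - 16311 = (-17066 + 47/17) - 16311 = -290075/17 - 16311 = -567362/17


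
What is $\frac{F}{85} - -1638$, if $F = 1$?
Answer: $\frac{139231}{85} \approx 1638.0$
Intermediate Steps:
$\frac{F}{85} - -1638 = 1 \cdot \frac{1}{85} - -1638 = 1 \cdot \frac{1}{85} + 1638 = \frac{1}{85} + 1638 = \frac{139231}{85}$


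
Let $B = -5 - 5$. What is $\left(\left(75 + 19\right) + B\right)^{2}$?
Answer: $7056$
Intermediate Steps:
$B = -10$ ($B = -5 - 5 = -10$)
$\left(\left(75 + 19\right) + B\right)^{2} = \left(\left(75 + 19\right) - 10\right)^{2} = \left(94 - 10\right)^{2} = 84^{2} = 7056$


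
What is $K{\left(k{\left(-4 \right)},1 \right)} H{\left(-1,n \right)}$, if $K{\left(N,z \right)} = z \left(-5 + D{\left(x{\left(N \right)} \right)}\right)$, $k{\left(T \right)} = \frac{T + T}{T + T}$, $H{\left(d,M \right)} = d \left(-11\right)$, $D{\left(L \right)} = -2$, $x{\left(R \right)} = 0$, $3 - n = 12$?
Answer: $-77$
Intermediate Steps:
$n = -9$ ($n = 3 - 12 = -9$)
$H{\left(d,M \right)} = - 11 d$
$k{\left(T \right)} = 1$ ($k{\left(T \right)} = \frac{2 T}{2 T} = 2 T \frac{1}{2 T} = 1$)
$K{\left(N,z \right)} = - 7 z$ ($K{\left(N,z \right)} = z \left(-5 - 2\right) = z \left(-7\right) = - 7 z$)
$K{\left(k{\left(-4 \right)},1 \right)} H{\left(-1,n \right)} = \left(-7\right) 1 \left(\left(-11\right) \left(-1\right)\right) = \left(-7\right) 11 = -77$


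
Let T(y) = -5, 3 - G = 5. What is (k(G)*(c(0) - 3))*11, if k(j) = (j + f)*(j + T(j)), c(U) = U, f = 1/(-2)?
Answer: -1155/2 ≈ -577.50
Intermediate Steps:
G = -2 (G = 3 - 1*5 = 3 - 5 = -2)
f = -1/2 ≈ -0.50000
k(j) = (-5 + j)*(-1/2 + j) (k(j) = (j - 1/2)*(j - 5) = (-1/2 + j)*(-5 + j) = (-5 + j)*(-1/2 + j))
(k(G)*(c(0) - 3))*11 = ((5/2 + (-2)**2 - 11/2*(-2))*(0 - 3))*11 = ((5/2 + 4 + 11)*(-3))*11 = ((35/2)*(-3))*11 = -105/2*11 = -1155/2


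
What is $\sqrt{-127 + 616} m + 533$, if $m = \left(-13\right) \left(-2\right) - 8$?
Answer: $533 + 18 \sqrt{489} \approx 931.04$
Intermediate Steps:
$m = 18$ ($m = 26 - 8 = 18$)
$\sqrt{-127 + 616} m + 533 = \sqrt{-127 + 616} \cdot 18 + 533 = \sqrt{489} \cdot 18 + 533 = 18 \sqrt{489} + 533 = 533 + 18 \sqrt{489}$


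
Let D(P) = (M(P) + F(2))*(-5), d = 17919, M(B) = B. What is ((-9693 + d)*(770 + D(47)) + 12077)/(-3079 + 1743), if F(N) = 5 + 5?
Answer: -4001687/1336 ≈ -2995.3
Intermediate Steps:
F(N) = 10
D(P) = -50 - 5*P (D(P) = (P + 10)*(-5) = (10 + P)*(-5) = -50 - 5*P)
((-9693 + d)*(770 + D(47)) + 12077)/(-3079 + 1743) = ((-9693 + 17919)*(770 + (-50 - 5*47)) + 12077)/(-3079 + 1743) = (8226*(770 + (-50 - 235)) + 12077)/(-1336) = (8226*(770 - 285) + 12077)*(-1/1336) = (8226*485 + 12077)*(-1/1336) = (3989610 + 12077)*(-1/1336) = 4001687*(-1/1336) = -4001687/1336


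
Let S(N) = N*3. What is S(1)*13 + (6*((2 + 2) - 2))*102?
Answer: 1263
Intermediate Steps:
S(N) = 3*N
S(1)*13 + (6*((2 + 2) - 2))*102 = (3*1)*13 + (6*((2 + 2) - 2))*102 = 3*13 + (6*(4 - 2))*102 = 39 + (6*2)*102 = 39 + 12*102 = 39 + 1224 = 1263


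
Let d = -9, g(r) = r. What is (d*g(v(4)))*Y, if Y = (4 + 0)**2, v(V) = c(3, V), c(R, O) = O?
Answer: -576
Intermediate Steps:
v(V) = V
Y = 16 (Y = 4**2 = 16)
(d*g(v(4)))*Y = -9*4*16 = -36*16 = -576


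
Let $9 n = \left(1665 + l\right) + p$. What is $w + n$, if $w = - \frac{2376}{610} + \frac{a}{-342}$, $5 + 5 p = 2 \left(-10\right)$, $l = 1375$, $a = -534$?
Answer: $\frac{17466112}{52155} \approx 334.89$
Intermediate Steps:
$p = -5$ ($p = -1 + \frac{2 \left(-10\right)}{5} = -1 + \frac{1}{5} \left(-20\right) = -1 - 4 = -5$)
$n = \frac{3035}{9}$ ($n = \frac{\left(1665 + 1375\right) - 5}{9} = \frac{3040 - 5}{9} = \frac{1}{9} \cdot 3035 = \frac{3035}{9} \approx 337.22$)
$w = - \frac{40571}{17385}$ ($w = - \frac{2376}{610} - \frac{534}{-342} = \left(-2376\right) \frac{1}{610} - - \frac{89}{57} = - \frac{1188}{305} + \frac{89}{57} = - \frac{40571}{17385} \approx -2.3337$)
$w + n = - \frac{40571}{17385} + \frac{3035}{9} = \frac{17466112}{52155}$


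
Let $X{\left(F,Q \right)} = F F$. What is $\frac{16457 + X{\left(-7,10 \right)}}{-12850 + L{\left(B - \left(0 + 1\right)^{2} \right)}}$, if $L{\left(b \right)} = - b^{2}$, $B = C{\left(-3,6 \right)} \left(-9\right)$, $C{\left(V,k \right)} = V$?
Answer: $- \frac{8253}{6763} \approx -1.2203$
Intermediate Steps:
$X{\left(F,Q \right)} = F^{2}$
$B = 27$ ($B = \left(-3\right) \left(-9\right) = 27$)
$\frac{16457 + X{\left(-7,10 \right)}}{-12850 + L{\left(B - \left(0 + 1\right)^{2} \right)}} = \frac{16457 + \left(-7\right)^{2}}{-12850 - \left(27 - \left(0 + 1\right)^{2}\right)^{2}} = \frac{16457 + 49}{-12850 - \left(27 - 1^{2}\right)^{2}} = \frac{16506}{-12850 - \left(27 - 1\right)^{2}} = \frac{16506}{-12850 - 26^{2}} = \frac{16506}{-12850 - 676} = \frac{16506}{-13526} = 16506 \left(- \frac{1}{13526}\right) = - \frac{8253}{6763}$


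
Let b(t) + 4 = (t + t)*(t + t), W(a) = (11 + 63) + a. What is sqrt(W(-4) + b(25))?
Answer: sqrt(2566) ≈ 50.656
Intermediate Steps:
W(a) = 74 + a
b(t) = -4 + 4*t**2 (b(t) = -4 + (t + t)*(t + t) = -4 + (2*t)*(2*t) = -4 + 4*t**2)
sqrt(W(-4) + b(25)) = sqrt((74 - 4) + (-4 + 4*25**2)) = sqrt(70 + (-4 + 4*625)) = sqrt(70 + (-4 + 2500)) = sqrt(70 + 2496) = sqrt(2566)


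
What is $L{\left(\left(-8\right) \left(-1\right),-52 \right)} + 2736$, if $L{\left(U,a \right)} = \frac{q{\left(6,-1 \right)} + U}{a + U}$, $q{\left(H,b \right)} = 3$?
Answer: $\frac{10943}{4} \approx 2735.8$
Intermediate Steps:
$L{\left(U,a \right)} = \frac{3 + U}{U + a}$ ($L{\left(U,a \right)} = \frac{3 + U}{a + U} = \frac{3 + U}{U + a}$)
$L{\left(\left(-8\right) \left(-1\right),-52 \right)} + 2736 = \frac{3 - -8}{\left(-8\right) \left(-1\right) - 52} + 2736 = \frac{3 + 8}{8 - 52} + 2736 = \frac{1}{-44} \cdot 11 + 2736 = \left(- \frac{1}{44}\right) 11 + 2736 = - \frac{1}{4} + 2736 = \frac{10943}{4}$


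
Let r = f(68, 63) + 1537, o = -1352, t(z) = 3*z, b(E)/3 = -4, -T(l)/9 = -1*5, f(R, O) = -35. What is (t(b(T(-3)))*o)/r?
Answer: 24336/751 ≈ 32.405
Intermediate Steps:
T(l) = 45 (T(l) = -(-9)*5 = -9*(-5) = 45)
b(E) = -12 (b(E) = 3*(-4) = -12)
r = 1502 (r = -35 + 1537 = 1502)
(t(b(T(-3)))*o)/r = ((3*(-12))*(-1352))/1502 = -36*(-1352)*(1/1502) = 48672*(1/1502) = 24336/751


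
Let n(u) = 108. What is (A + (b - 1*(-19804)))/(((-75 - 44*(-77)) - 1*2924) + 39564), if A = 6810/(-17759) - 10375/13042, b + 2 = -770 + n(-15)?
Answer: 4432797419275/9253629314734 ≈ 0.47903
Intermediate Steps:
b = -664 (b = -2 + (-770 + 108) = -2 - 662 = -664)
A = -273065645/231612878 (A = 6810*(-1/17759) - 10375*1/13042 = -6810/17759 - 10375/13042 = -273065645/231612878 ≈ -1.1790)
(A + (b - 1*(-19804)))/(((-75 - 44*(-77)) - 1*2924) + 39564) = (-273065645/231612878 + (-664 - 1*(-19804)))/(((-75 - 44*(-77)) - 1*2924) + 39564) = (-273065645/231612878 + (-664 + 19804))/(((-75 + 3388) - 2924) + 39564) = (-273065645/231612878 + 19140)/((3313 - 2924) + 39564) = 4432797419275/(231612878*(389 + 39564)) = (4432797419275/231612878)/39953 = (4432797419275/231612878)*(1/39953) = 4432797419275/9253629314734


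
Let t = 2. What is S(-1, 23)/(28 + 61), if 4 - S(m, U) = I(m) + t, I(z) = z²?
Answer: 1/89 ≈ 0.011236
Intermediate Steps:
S(m, U) = 2 - m² (S(m, U) = 4 - (m² + 2) = 4 - (2 + m²) = 4 + (-2 - m²) = 2 - m²)
S(-1, 23)/(28 + 61) = (2 - 1*(-1)²)/(28 + 61) = (2 - 1*1)/89 = (2 - 1)/89 = (1/89)*1 = 1/89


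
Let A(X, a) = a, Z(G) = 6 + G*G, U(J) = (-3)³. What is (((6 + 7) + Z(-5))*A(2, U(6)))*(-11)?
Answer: 13068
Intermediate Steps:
U(J) = -27
Z(G) = 6 + G²
(((6 + 7) + Z(-5))*A(2, U(6)))*(-11) = (((6 + 7) + (6 + (-5)²))*(-27))*(-11) = ((13 + (6 + 25))*(-27))*(-11) = ((13 + 31)*(-27))*(-11) = (44*(-27))*(-11) = -1188*(-11) = 13068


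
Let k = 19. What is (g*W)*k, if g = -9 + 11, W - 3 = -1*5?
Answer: -76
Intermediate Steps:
W = -2 (W = 3 - 1*5 = 3 - 5 = -2)
g = 2
(g*W)*k = (2*(-2))*19 = -4*19 = -76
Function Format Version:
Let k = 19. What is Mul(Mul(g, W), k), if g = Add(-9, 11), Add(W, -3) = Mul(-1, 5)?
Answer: -76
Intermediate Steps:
W = -2 (W = Add(3, Mul(-1, 5)) = Add(3, -5) = -2)
g = 2
Mul(Mul(g, W), k) = Mul(Mul(2, -2), 19) = Mul(-4, 19) = -76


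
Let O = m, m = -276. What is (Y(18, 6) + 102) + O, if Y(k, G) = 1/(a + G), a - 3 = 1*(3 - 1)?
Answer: -1913/11 ≈ -173.91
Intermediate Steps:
O = -276
a = 5 (a = 3 + 1*(3 - 1) = 3 + 1*2 = 3 + 2 = 5)
Y(k, G) = 1/(5 + G)
(Y(18, 6) + 102) + O = (1/(5 + 6) + 102) - 276 = (1/11 + 102) - 276 = 1123/11 - 276 = -1913/11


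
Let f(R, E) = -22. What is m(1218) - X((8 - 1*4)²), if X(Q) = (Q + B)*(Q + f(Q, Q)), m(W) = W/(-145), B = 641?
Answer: 19668/5 ≈ 3933.6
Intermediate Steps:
m(W) = -W/145 (m(W) = W*(-1/145) = -W/145)
X(Q) = (-22 + Q)*(641 + Q) (X(Q) = (Q + 641)*(Q - 22) = (641 + Q)*(-22 + Q) = (-22 + Q)*(641 + Q))
m(1218) - X((8 - 1*4)²) = -1/145*1218 - (-14102 + ((8 - 1*4)²)² + 619*(8 - 1*4)²) = -42/5 - (-14102 + ((8 - 4)²)² + 619*(8 - 4)²) = -42/5 - (-14102 + (4²)² + 619*4²) = -42/5 - (-14102 + 16² + 619*16) = -42/5 - (-14102 + 256 + 9904) = -42/5 - 1*(-3942) = -42/5 + 3942 = 19668/5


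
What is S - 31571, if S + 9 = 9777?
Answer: -21803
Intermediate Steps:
S = 9768 (S = -9 + 9777 = 9768)
S - 31571 = 9768 - 31571 = -21803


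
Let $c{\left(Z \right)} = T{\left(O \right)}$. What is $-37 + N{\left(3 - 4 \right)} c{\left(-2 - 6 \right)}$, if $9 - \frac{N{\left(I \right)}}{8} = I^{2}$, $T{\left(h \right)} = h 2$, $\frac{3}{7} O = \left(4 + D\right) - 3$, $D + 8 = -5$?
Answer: $-3621$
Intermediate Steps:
$D = -13$ ($D = -8 - 5 = -13$)
$O = -28$ ($O = \frac{7 \left(\left(4 - 13\right) - 3\right)}{3} = \frac{7 \left(-9 - 3\right)}{3} = \frac{7}{3} \left(-12\right) = -28$)
$T{\left(h \right)} = 2 h$
$c{\left(Z \right)} = -56$ ($c{\left(Z \right)} = 2 \left(-28\right) = -56$)
$N{\left(I \right)} = 72 - 8 I^{2}$
$-37 + N{\left(3 - 4 \right)} c{\left(-2 - 6 \right)} = -37 + \left(72 - 8 \left(3 - 4\right)^{2}\right) \left(-56\right) = -37 + \left(72 - 8 \left(-1\right)^{2}\right) \left(-56\right) = -37 + \left(72 - 8\right) \left(-56\right) = -37 + 64 \left(-56\right) = -37 - 3584 = -3621$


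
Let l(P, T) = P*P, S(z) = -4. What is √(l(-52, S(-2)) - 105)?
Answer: √2599 ≈ 50.980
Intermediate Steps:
l(P, T) = P²
√(l(-52, S(-2)) - 105) = √((-52)² - 105) = √(2704 - 105) = √2599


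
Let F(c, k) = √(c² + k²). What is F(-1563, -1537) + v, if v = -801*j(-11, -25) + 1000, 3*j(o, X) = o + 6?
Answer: 2335 + √4805338 ≈ 4527.1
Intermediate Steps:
j(o, X) = 2 + o/3 (j(o, X) = (o + 6)/3 = (6 + o)/3 = 2 + o/3)
v = 2335 (v = -801*(2 + (⅓)*(-11)) + 1000 = -801*(2 - 11/3) + 1000 = -801*(-5/3) + 1000 = 1335 + 1000 = 2335)
F(-1563, -1537) + v = √((-1563)² + (-1537)²) + 2335 = √(2442969 + 2362369) + 2335 = √4805338 + 2335 = 2335 + √4805338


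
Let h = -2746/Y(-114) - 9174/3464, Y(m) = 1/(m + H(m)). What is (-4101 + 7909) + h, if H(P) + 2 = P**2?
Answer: -61251616491/1732 ≈ -3.5365e+7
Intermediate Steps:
H(P) = -2 + P**2
Y(m) = 1/(-2 + m + m**2) (Y(m) = 1/(m + (-2 + m**2)) = 1/(-2 + m + m**2))
h = -61258211947/1732 (h = -2746/(1/(-2 - 114 + (-114)**2)) - 9174/3464 = -2746/(1/(-2 - 114 + 12996)) - 9174*1/3464 = -2746/(1/12880) - 4587/1732 = -2746/1/12880 - 4587/1732 = -2746*12880 - 4587/1732 = -35368480 - 4587/1732 = -61258211947/1732 ≈ -3.5368e+7)
(-4101 + 7909) + h = (-4101 + 7909) - 61258211947/1732 = 3808 - 61258211947/1732 = -61251616491/1732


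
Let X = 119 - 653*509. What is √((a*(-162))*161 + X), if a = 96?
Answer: I*√2836130 ≈ 1684.1*I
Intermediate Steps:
X = -332258 (X = 119 - 332377 = -332258)
√((a*(-162))*161 + X) = √((96*(-162))*161 - 332258) = √(-15552*161 - 332258) = √(-2503872 - 332258) = √(-2836130) = I*√2836130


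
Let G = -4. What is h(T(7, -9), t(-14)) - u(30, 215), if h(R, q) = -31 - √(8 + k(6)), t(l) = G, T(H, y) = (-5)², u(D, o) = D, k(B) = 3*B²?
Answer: -61 - 2*√29 ≈ -71.770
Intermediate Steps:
T(H, y) = 25
t(l) = -4
h(R, q) = -31 - 2*√29 (h(R, q) = -31 - √(8 + 3*6²) = -31 - √(8 + 3*36) = -31 - √(8 + 108) = -31 - √116 = -31 - 2*√29)
h(T(7, -9), t(-14)) - u(30, 215) = (-31 - 2*√29) - 1*30 = (-31 - 2*√29) - 30 = -61 - 2*√29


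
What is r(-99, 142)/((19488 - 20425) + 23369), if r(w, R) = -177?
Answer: -177/22432 ≈ -0.0078905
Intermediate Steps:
r(-99, 142)/((19488 - 20425) + 23369) = -177/((19488 - 20425) + 23369) = -177/(-937 + 23369) = -177/22432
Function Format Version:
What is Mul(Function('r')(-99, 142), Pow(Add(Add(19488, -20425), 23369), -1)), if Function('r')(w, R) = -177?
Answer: Rational(-177, 22432) ≈ -0.0078905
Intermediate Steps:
Mul(Function('r')(-99, 142), Pow(Add(Add(19488, -20425), 23369), -1)) = Mul(-177, Pow(Add(Add(19488, -20425), 23369), -1)) = Mul(-177, Pow(Add(-937, 23369), -1)) = Mul(-177, Pow(22432, -1)) = Mul(-177, Rational(1, 22432)) = Rational(-177, 22432)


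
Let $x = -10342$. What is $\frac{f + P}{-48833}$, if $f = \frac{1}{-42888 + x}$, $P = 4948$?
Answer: $- \frac{263382039}{2599380590} \approx -0.10132$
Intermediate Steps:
$f = - \frac{1}{53230}$ ($f = \frac{1}{-42888 - 10342} = \frac{1}{-53230} = - \frac{1}{53230} \approx -1.8786 \cdot 10^{-5}$)
$\frac{f + P}{-48833} = \frac{- \frac{1}{53230} + 4948}{-48833} = \frac{263382039}{53230} \left(- \frac{1}{48833}\right) = - \frac{263382039}{2599380590}$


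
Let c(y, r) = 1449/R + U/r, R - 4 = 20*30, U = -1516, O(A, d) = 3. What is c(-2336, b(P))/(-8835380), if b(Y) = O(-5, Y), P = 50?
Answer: 911317/16009708560 ≈ 5.6923e-5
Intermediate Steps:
b(Y) = 3
R = 604 (R = 4 + 20*30 = 4 + 600 = 604)
c(y, r) = 1449/604 - 1516/r
c(-2336, b(P))/(-8835380) = (1449/604 - 1516/3)/(-8835380) = (1449/604 - 1516*⅓)*(-1/8835380) = (1449/604 - 1516/3)*(-1/8835380) = -911317/1812*(-1/8835380) = 911317/16009708560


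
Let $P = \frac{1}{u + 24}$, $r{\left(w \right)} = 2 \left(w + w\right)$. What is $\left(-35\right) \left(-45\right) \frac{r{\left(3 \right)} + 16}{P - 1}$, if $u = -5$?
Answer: $-46550$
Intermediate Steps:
$r{\left(w \right)} = 4 w$ ($r{\left(w \right)} = 2 \cdot 2 w = 4 w$)
$P = \frac{1}{19}$ ($P = \frac{1}{-5 + 24} = \frac{1}{19} \approx 0.052632$)
$\left(-35\right) \left(-45\right) \frac{r{\left(3 \right)} + 16}{P - 1} = \left(-35\right) \left(-45\right) \frac{4 \cdot 3 + 16}{\frac{1}{19} - 1} = 1575 \frac{12 + 16}{- \frac{18}{19}} = 1575 \cdot 28 \left(- \frac{19}{18}\right) = 1575 \left(- \frac{266}{9}\right) = -46550$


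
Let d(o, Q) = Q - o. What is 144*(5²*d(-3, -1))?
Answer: 7200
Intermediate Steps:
144*(5²*d(-3, -1)) = 144*(5²*(-1 - 1*(-3))) = 144*(25*(-1 + 3)) = 144*(25*2) = 144*50 = 7200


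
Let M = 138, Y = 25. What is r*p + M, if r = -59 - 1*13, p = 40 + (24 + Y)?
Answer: -6270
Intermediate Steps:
p = 89 (p = 40 + (24 + 25) = 40 + 49 = 89)
r = -72 (r = -59 - 13 = -72)
r*p + M = -72*89 + 138 = -6408 + 138 = -6270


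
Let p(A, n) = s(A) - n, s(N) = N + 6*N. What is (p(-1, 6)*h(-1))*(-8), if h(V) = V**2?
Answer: 104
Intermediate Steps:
s(N) = 7*N
p(A, n) = -n + 7*A (p(A, n) = 7*A - n = -n + 7*A)
(p(-1, 6)*h(-1))*(-8) = ((-1*6 + 7*(-1))*(-1)**2)*(-8) = ((-6 - 7)*1)*(-8) = -13*1*(-8) = -13*(-8) = 104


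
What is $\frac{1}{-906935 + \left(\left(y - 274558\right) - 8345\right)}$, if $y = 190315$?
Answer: $- \frac{1}{999523} \approx -1.0005 \cdot 10^{-6}$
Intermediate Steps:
$\frac{1}{-906935 + \left(\left(y - 274558\right) - 8345\right)} = \frac{1}{-906935 + \left(\left(190315 - 274558\right) - 8345\right)} = \frac{1}{-906935 - 92588} = \frac{1}{-999523} = - \frac{1}{999523}$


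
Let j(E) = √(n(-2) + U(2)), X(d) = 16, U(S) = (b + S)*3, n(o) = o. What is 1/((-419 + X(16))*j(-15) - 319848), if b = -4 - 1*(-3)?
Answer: -1/320251 ≈ -3.1225e-6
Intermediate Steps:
b = -1 (b = -4 + 3 = -1)
U(S) = -3 + 3*S (U(S) = (-1 + S)*3 = -3 + 3*S)
j(E) = 1 (j(E) = √(-2 + (-3 + 3*2)) = √(-2 + (-3 + 6)) = √(-2 + 3) = √1 = 1)
1/((-419 + X(16))*j(-15) - 319848) = 1/((-419 + 16)*1 - 319848) = 1/(-403*1 - 319848) = 1/(-403 - 319848) = 1/(-320251) = -1/320251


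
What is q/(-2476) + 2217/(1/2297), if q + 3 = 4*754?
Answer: 12608900711/2476 ≈ 5.0924e+6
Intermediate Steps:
q = 3013 (q = -3 + 4*754 = -3 + 3016 = 3013)
q/(-2476) + 2217/(1/2297) = 3013/(-2476) + 2217/(1/2297) = 3013*(-1/2476) + 2217/(1/2297) = -3013/2476 + 2217*2297 = -3013/2476 + 5092449 = 12608900711/2476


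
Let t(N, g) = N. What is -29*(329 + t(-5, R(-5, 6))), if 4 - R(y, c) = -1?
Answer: -9396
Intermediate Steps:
R(y, c) = 5 (R(y, c) = 4 - 1*(-1) = 4 + 1 = 5)
-29*(329 + t(-5, R(-5, 6))) = -29*(329 - 5) = -29*324 = -9396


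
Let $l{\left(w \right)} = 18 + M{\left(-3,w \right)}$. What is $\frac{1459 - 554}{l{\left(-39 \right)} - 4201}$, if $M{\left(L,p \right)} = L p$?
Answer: $- \frac{905}{4066} \approx -0.22258$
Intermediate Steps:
$l{\left(w \right)} = 18 - 3 w$
$\frac{1459 - 554}{l{\left(-39 \right)} - 4201} = \frac{1459 - 554}{\left(18 - -117\right) - 4201} = \frac{905}{\left(18 + 117\right) - 4201} = \frac{905}{135 - 4201} = \frac{905}{-4066} = 905 \left(- \frac{1}{4066}\right) = - \frac{905}{4066}$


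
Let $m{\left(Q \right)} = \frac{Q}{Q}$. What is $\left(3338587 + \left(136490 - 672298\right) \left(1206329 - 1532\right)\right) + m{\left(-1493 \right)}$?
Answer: $-645536532388$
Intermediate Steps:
$m{\left(Q \right)} = 1$
$\left(3338587 + \left(136490 - 672298\right) \left(1206329 - 1532\right)\right) + m{\left(-1493 \right)} = \left(3338587 + \left(136490 - 672298\right) \left(1206329 - 1532\right)\right) + 1 = \left(3338587 - 645539870976\right) + 1 = -645536532389 + 1 = -645536532388$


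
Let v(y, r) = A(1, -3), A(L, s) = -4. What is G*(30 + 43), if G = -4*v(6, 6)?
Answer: 1168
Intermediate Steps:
v(y, r) = -4
G = 16 (G = -4*(-4) = 16)
G*(30 + 43) = 16*(30 + 43) = 16*73 = 1168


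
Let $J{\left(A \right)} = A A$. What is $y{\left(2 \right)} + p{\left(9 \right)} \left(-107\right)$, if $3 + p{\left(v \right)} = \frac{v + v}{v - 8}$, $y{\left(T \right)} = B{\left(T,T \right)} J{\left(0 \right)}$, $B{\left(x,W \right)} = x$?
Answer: $-1605$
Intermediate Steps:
$J{\left(A \right)} = A^{2}$
$y{\left(T \right)} = 0$ ($y{\left(T \right)} = T 0^{2} = T 0 = 0$)
$p{\left(v \right)} = -3 + \frac{2 v}{-8 + v}$ ($p{\left(v \right)} = -3 + \frac{v + v}{v - 8} = -3 + \frac{2 v}{-8 + v}$)
$y{\left(2 \right)} + p{\left(9 \right)} \left(-107\right) = 0 + \frac{24 - 9}{-8 + 9} \left(-107\right) = 0 + \frac{24 - 9}{1} \left(-107\right) = 0 + 1 \cdot 15 \left(-107\right) = 0 + 15 \left(-107\right) = 0 - 1605 = -1605$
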